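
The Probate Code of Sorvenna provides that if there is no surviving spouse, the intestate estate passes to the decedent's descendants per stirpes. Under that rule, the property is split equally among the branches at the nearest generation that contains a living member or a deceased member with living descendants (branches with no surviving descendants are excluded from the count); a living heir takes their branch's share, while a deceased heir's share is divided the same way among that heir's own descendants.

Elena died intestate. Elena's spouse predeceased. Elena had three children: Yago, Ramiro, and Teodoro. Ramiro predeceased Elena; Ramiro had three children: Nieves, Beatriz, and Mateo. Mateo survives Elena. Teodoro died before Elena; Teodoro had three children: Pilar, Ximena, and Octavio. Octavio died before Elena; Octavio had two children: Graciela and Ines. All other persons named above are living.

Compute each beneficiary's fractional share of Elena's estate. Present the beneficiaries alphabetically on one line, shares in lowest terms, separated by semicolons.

Beatriz 1/9; Graciela 1/18; Ines 1/18; Mateo 1/9; Nieves 1/9; Pilar 1/9; Ximena 1/9; Yago 1/3

There is no surviving spouse, so the entire estate passes to Elena's descendants per stirpes.
The estate is divided into 3 equal shares of 1/3 among Yago, Ramiro, Teodoro.
Yago is living and takes 1/3.
Ramiro predeceased; the 1/3 allotted to Ramiro's branch passes to Ramiro's issue by representation.
The 1/3 is divided into 3 equal shares of 1/9 among Nieves, Beatriz, Mateo.
Nieves is living and takes 1/9.
Beatriz is living and takes 1/9.
Mateo is living and takes 1/9.
Teodoro predeceased; the 1/3 allotted to Teodoro's branch passes to Teodoro's issue by representation.
The 1/3 is divided into 3 equal shares of 1/9 among Pilar, Ximena, Octavio.
Pilar is living and takes 1/9.
Ximena is living and takes 1/9.
Octavio predeceased; the 1/9 allotted to Octavio's branch passes to Octavio's issue by representation.
The 1/9 is divided into 2 equal shares of 1/18 among Graciela, Ines.
Graciela is living and takes 1/18.
Ines is living and takes 1/18.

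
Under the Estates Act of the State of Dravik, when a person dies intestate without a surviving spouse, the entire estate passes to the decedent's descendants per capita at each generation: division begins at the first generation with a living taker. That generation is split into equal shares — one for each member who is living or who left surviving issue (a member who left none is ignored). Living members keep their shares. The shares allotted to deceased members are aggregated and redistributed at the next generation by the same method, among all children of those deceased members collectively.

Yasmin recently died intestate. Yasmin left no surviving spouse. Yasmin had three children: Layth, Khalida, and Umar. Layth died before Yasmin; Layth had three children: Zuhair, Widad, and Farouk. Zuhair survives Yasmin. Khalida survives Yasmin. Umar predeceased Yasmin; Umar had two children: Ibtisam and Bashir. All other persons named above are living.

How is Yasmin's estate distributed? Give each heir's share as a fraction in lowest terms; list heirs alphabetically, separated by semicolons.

Bashir 2/15; Farouk 2/15; Ibtisam 2/15; Khalida 1/3; Widad 2/15; Zuhair 2/15

There is no surviving spouse, so the entire estate passes to Yasmin's descendants per capita at each generation.
At generation 1 (Layth, Khalida, Umar) there are 3 shares of (1)/3 = 1/3 each.
Living: Khalida — each takes 1/3.
Deceased: Layth and Umar. Their combined 2/3 is pooled and carried to generation 2.
At generation 2 (Zuhair, Widad, Farouk, Ibtisam, Bashir) there are 5 shares of (2/3)/5 = 2/15 each.
Living: Zuhair, Widad, Farouk, Ibtisam, and Bashir — each takes 2/15.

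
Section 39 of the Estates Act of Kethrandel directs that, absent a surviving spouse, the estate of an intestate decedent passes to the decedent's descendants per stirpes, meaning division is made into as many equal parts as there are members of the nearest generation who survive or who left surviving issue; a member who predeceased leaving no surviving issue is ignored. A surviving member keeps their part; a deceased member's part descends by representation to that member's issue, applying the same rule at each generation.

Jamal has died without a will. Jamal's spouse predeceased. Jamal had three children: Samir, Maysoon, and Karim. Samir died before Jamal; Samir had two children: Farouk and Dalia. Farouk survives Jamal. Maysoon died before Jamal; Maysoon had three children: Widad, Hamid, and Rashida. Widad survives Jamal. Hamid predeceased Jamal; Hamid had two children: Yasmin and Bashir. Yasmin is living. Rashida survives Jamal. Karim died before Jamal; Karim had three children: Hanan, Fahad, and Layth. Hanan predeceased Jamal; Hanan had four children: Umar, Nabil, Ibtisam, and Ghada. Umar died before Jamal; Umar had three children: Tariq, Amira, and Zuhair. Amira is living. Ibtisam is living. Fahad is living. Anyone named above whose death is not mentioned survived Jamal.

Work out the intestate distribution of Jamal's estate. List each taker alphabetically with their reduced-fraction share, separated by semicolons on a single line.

Amira 1/108; Bashir 1/18; Dalia 1/6; Fahad 1/9; Farouk 1/6; Ghada 1/36; Ibtisam 1/36; Layth 1/9; Nabil 1/36; Rashida 1/9; Tariq 1/108; Widad 1/9; Yasmin 1/18; Zuhair 1/108

There is no surviving spouse, so the entire estate passes to Jamal's descendants per stirpes.
The estate is divided into 3 equal shares of 1/3 among Samir, Maysoon, Karim.
Samir predeceased; the 1/3 allotted to Samir's branch passes to Samir's issue by representation.
The 1/3 is divided into 2 equal shares of 1/6 among Farouk, Dalia.
Farouk is living and takes 1/6.
Dalia is living and takes 1/6.
Maysoon predeceased; the 1/3 allotted to Maysoon's branch passes to Maysoon's issue by representation.
The 1/3 is divided into 3 equal shares of 1/9 among Widad, Hamid, Rashida.
Widad is living and takes 1/9.
Hamid predeceased; the 1/9 allotted to Hamid's branch passes to Hamid's issue by representation.
The 1/9 is divided into 2 equal shares of 1/18 among Yasmin, Bashir.
Yasmin is living and takes 1/18.
Bashir is living and takes 1/18.
Rashida is living and takes 1/9.
Karim predeceased; the 1/3 allotted to Karim's branch passes to Karim's issue by representation.
The 1/3 is divided into 3 equal shares of 1/9 among Hanan, Fahad, Layth.
Hanan predeceased; the 1/9 allotted to Hanan's branch passes to Hanan's issue by representation.
The 1/9 is divided into 4 equal shares of 1/36 among Umar, Nabil, Ibtisam, Ghada.
Umar predeceased; the 1/36 allotted to Umar's branch passes to Umar's issue by representation.
The 1/36 is divided into 3 equal shares of 1/108 among Tariq, Amira, Zuhair.
Tariq is living and takes 1/108.
Amira is living and takes 1/108.
Zuhair is living and takes 1/108.
Nabil is living and takes 1/36.
Ibtisam is living and takes 1/36.
Ghada is living and takes 1/36.
Fahad is living and takes 1/9.
Layth is living and takes 1/9.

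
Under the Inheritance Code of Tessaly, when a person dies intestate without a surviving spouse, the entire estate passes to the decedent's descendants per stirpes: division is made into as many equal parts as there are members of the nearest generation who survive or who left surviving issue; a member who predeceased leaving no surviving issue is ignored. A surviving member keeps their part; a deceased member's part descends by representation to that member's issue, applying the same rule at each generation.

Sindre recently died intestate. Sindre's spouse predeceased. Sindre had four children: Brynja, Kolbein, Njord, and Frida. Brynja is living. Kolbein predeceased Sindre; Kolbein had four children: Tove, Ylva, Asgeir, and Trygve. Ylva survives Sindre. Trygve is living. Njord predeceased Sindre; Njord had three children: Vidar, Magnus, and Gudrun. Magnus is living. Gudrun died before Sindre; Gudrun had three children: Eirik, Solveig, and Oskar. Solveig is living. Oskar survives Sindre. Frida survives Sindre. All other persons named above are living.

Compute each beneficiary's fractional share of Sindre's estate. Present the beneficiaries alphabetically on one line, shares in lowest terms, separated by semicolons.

Asgeir 1/16; Brynja 1/4; Eirik 1/36; Frida 1/4; Magnus 1/12; Oskar 1/36; Solveig 1/36; Tove 1/16; Trygve 1/16; Vidar 1/12; Ylva 1/16

There is no surviving spouse, so the entire estate passes to Sindre's descendants per stirpes.
The estate is divided into 4 equal shares of 1/4 among Brynja, Kolbein, Njord, Frida.
Brynja is living and takes 1/4.
Kolbein predeceased; the 1/4 allotted to Kolbein's branch passes to Kolbein's issue by representation.
The 1/4 is divided into 4 equal shares of 1/16 among Tove, Ylva, Asgeir, Trygve.
Tove is living and takes 1/16.
Ylva is living and takes 1/16.
Asgeir is living and takes 1/16.
Trygve is living and takes 1/16.
Njord predeceased; the 1/4 allotted to Njord's branch passes to Njord's issue by representation.
The 1/4 is divided into 3 equal shares of 1/12 among Vidar, Magnus, Gudrun.
Vidar is living and takes 1/12.
Magnus is living and takes 1/12.
Gudrun predeceased; the 1/12 allotted to Gudrun's branch passes to Gudrun's issue by representation.
The 1/12 is divided into 3 equal shares of 1/36 among Eirik, Solveig, Oskar.
Eirik is living and takes 1/36.
Solveig is living and takes 1/36.
Oskar is living and takes 1/36.
Frida is living and takes 1/4.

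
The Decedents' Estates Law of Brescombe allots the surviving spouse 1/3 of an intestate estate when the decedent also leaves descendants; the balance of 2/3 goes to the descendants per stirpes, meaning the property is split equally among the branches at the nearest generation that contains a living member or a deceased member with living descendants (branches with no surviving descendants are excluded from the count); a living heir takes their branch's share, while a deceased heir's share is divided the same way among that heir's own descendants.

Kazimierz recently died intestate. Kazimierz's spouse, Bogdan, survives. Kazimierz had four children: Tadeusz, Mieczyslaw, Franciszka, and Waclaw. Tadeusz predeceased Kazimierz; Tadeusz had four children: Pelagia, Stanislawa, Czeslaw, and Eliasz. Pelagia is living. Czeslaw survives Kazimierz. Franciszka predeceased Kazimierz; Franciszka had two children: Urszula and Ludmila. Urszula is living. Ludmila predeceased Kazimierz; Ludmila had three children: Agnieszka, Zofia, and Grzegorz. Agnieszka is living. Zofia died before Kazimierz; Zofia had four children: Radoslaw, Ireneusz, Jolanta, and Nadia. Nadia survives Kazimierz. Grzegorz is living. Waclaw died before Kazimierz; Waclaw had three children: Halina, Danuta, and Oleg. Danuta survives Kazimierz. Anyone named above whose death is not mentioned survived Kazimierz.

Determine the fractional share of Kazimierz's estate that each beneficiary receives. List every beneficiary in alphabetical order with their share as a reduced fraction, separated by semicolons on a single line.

Agnieszka 1/36; Bogdan 1/3; Czeslaw 1/24; Danuta 1/18; Eliasz 1/24; Grzegorz 1/36; Halina 1/18; Ireneusz 1/144; Jolanta 1/144; Mieczyslaw 1/6; Nadia 1/144; Oleg 1/18; Pelagia 1/24; Radoslaw 1/144; Stanislawa 1/24; Urszula 1/12

Bogdan, as surviving spouse, takes 1/3.
The remaining 2/3 passes to Kazimierz's descendants per stirpes.
The 2/3 is divided into 4 equal shares of 1/6 among Tadeusz, Mieczyslaw, Franciszka, Waclaw.
Tadeusz predeceased; the 1/6 allotted to Tadeusz's branch passes to Tadeusz's issue by representation.
The 1/6 is divided into 4 equal shares of 1/24 among Pelagia, Stanislawa, Czeslaw, Eliasz.
Pelagia is living and takes 1/24.
Stanislawa is living and takes 1/24.
Czeslaw is living and takes 1/24.
Eliasz is living and takes 1/24.
Mieczyslaw is living and takes 1/6.
Franciszka predeceased; the 1/6 allotted to Franciszka's branch passes to Franciszka's issue by representation.
The 1/6 is divided into 2 equal shares of 1/12 among Urszula, Ludmila.
Urszula is living and takes 1/12.
Ludmila predeceased; the 1/12 allotted to Ludmila's branch passes to Ludmila's issue by representation.
The 1/12 is divided into 3 equal shares of 1/36 among Agnieszka, Zofia, Grzegorz.
Agnieszka is living and takes 1/36.
Zofia predeceased; the 1/36 allotted to Zofia's branch passes to Zofia's issue by representation.
The 1/36 is divided into 4 equal shares of 1/144 among Radoslaw, Ireneusz, Jolanta, Nadia.
Radoslaw is living and takes 1/144.
Ireneusz is living and takes 1/144.
Jolanta is living and takes 1/144.
Nadia is living and takes 1/144.
Grzegorz is living and takes 1/36.
Waclaw predeceased; the 1/6 allotted to Waclaw's branch passes to Waclaw's issue by representation.
The 1/6 is divided into 3 equal shares of 1/18 among Halina, Danuta, Oleg.
Halina is living and takes 1/18.
Danuta is living and takes 1/18.
Oleg is living and takes 1/18.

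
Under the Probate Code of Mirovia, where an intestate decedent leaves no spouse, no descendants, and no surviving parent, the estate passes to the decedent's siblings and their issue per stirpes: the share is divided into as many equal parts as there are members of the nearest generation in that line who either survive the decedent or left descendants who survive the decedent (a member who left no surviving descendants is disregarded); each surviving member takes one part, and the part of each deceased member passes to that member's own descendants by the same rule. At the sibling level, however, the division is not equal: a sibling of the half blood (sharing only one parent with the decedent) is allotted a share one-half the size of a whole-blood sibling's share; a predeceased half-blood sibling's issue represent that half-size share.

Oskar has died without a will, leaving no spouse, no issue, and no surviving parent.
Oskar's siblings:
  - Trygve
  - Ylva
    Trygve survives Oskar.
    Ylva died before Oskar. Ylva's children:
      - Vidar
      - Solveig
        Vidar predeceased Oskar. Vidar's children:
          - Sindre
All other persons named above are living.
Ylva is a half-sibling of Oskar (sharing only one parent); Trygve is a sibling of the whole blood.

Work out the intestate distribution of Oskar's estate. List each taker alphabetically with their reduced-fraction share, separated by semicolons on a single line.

No spouse, descendants, or parent survives, so the estate passes to Oskar's siblings per stirpes.
Half-blood siblings count for one-half the weight of whole-blood siblings at the initial division.
Dividing 1 in proportion to weights (total weight 3/2): Trygve (weight 1) → 2/3; Ylva (weight 1/2) → 1/3.
Trygve is living and takes 2/3.
Ylva predeceased; the 1/3 allotted to Ylva's branch passes to Ylva's issue by representation.
The 1/3 is divided into 2 equal shares of 1/6 among Vidar, Solveig.
Vidar predeceased; the 1/6 allotted to Vidar's branch passes to Vidar's issue by representation.
Sindre is the sole taker at this level and receives the full 1/6.
Solveig is living and takes 1/6.

Sindre 1/6; Solveig 1/6; Trygve 2/3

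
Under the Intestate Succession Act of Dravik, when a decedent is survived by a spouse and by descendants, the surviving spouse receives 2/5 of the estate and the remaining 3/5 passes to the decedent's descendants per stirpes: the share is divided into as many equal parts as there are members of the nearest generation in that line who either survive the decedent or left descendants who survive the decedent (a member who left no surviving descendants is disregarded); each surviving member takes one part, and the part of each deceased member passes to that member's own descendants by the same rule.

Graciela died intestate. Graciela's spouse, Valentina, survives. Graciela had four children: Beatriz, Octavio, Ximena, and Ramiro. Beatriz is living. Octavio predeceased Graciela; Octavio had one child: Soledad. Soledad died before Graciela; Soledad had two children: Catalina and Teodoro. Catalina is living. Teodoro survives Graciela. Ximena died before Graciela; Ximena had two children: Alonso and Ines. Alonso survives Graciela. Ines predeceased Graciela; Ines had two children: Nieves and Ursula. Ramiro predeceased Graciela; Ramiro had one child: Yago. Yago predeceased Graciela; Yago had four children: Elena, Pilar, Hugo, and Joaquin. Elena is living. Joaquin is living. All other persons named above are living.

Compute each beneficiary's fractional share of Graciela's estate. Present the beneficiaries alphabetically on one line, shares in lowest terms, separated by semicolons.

Valentina, as surviving spouse, takes 2/5.
The remaining 3/5 passes to Graciela's descendants per stirpes.
The 3/5 is divided into 4 equal shares of 3/20 among Beatriz, Octavio, Ximena, Ramiro.
Beatriz is living and takes 3/20.
Octavio predeceased; the 3/20 allotted to Octavio's branch passes to Octavio's issue by representation.
Soledad's line is the sole branch at this level, so the full 3/20 passes to Soledad's issue by representation.
The 3/20 is divided into 2 equal shares of 3/40 among Catalina, Teodoro.
Catalina is living and takes 3/40.
Teodoro is living and takes 3/40.
Ximena predeceased; the 3/20 allotted to Ximena's branch passes to Ximena's issue by representation.
The 3/20 is divided into 2 equal shares of 3/40 among Alonso, Ines.
Alonso is living and takes 3/40.
Ines predeceased; the 3/40 allotted to Ines's branch passes to Ines's issue by representation.
The 3/40 is divided into 2 equal shares of 3/80 among Nieves, Ursula.
Nieves is living and takes 3/80.
Ursula is living and takes 3/80.
Ramiro predeceased; the 3/20 allotted to Ramiro's branch passes to Ramiro's issue by representation.
Yago's line is the sole branch at this level, so the full 3/20 passes to Yago's issue by representation.
The 3/20 is divided into 4 equal shares of 3/80 among Elena, Pilar, Hugo, Joaquin.
Elena is living and takes 3/80.
Pilar is living and takes 3/80.
Hugo is living and takes 3/80.
Joaquin is living and takes 3/80.

Alonso 3/40; Beatriz 3/20; Catalina 3/40; Elena 3/80; Hugo 3/80; Joaquin 3/80; Nieves 3/80; Pilar 3/80; Teodoro 3/40; Ursula 3/80; Valentina 2/5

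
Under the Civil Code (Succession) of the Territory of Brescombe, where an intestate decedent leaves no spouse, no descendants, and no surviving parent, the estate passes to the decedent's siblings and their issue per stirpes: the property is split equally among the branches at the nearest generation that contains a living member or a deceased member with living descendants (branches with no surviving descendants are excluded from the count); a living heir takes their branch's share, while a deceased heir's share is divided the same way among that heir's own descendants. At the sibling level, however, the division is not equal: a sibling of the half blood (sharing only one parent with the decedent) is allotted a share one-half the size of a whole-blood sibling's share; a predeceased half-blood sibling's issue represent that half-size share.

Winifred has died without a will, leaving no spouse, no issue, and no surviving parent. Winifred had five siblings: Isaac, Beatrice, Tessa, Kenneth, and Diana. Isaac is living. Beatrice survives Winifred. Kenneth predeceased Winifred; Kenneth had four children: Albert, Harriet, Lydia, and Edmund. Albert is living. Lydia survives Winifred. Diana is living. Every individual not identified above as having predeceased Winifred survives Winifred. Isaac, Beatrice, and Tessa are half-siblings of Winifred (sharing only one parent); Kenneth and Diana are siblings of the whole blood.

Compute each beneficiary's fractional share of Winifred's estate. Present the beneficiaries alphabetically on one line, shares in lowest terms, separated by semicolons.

Albert 1/14; Beatrice 1/7; Diana 2/7; Edmund 1/14; Harriet 1/14; Isaac 1/7; Lydia 1/14; Tessa 1/7

No spouse, descendants, or parent survives, so the estate passes to Winifred's siblings per stirpes.
Half-blood siblings count for one-half the weight of whole-blood siblings at the initial division.
Dividing 1 in proportion to weights (total weight 7/2): Isaac (weight 1/2) → 1/7; Beatrice (weight 1/2) → 1/7; Tessa (weight 1/2) → 1/7; Kenneth (weight 1) → 2/7; Diana (weight 1) → 2/7.
Isaac is living and takes 1/7.
Beatrice is living and takes 1/7.
Tessa is living and takes 1/7.
Kenneth predeceased; the 2/7 allotted to Kenneth's branch passes to Kenneth's issue by representation.
The 2/7 is divided into 4 equal shares of 1/14 among Albert, Harriet, Lydia, Edmund.
Albert is living and takes 1/14.
Harriet is living and takes 1/14.
Lydia is living and takes 1/14.
Edmund is living and takes 1/14.
Diana is living and takes 2/7.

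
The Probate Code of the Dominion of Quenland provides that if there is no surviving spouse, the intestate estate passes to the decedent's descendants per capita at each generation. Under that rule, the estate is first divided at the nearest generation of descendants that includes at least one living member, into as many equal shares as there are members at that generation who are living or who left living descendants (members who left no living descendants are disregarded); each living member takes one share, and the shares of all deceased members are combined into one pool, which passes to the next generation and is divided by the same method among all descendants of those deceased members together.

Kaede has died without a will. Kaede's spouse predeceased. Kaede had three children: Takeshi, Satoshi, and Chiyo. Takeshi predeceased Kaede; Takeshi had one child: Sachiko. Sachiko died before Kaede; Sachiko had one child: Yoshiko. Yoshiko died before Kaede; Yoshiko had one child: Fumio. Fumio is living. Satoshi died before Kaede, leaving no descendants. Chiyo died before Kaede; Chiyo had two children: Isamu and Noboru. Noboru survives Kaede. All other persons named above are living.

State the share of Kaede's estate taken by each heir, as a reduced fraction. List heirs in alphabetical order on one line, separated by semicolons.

Fumio 1/3; Isamu 1/3; Noboru 1/3

There is no surviving spouse, so the entire estate passes to Kaede's descendants per capita at each generation.
No one at generation 1 (Takeshi, Chiyo) is living; moving to the next generation.
At generation 2 (Sachiko, Isamu, Noboru) there are 3 shares of (1)/3 = 1/3 each.
Living: Isamu and Noboru — each takes 1/3.
Deceased: Sachiko. That 1/3 share is carried to generation 3.
At generation 3 (Yoshiko) there are 1 shares of (1/3)/1 = 1/3 each.
Deceased: Yoshiko. That 1/3 share is carried to generation 4.
At generation 4 (Fumio) there are 1 shares of (1/3)/1 = 1/3 each.
Living: Fumio — each takes 1/3.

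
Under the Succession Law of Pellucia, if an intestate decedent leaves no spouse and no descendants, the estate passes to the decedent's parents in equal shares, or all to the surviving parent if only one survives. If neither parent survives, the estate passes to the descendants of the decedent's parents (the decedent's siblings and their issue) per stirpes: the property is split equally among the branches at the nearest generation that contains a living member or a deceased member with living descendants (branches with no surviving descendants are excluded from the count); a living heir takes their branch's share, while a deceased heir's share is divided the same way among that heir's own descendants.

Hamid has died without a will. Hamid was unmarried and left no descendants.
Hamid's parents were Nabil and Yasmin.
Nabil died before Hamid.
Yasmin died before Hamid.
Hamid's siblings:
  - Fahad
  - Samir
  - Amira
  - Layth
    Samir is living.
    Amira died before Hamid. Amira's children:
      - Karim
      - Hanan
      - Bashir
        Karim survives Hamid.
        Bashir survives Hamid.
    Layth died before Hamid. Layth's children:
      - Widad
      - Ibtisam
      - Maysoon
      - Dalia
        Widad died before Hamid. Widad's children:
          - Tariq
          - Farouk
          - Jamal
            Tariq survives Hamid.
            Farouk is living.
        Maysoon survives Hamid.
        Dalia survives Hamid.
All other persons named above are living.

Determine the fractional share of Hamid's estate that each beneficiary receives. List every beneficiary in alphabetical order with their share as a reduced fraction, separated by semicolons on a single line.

Bashir 1/12; Dalia 1/16; Fahad 1/4; Farouk 1/48; Hanan 1/12; Ibtisam 1/16; Jamal 1/48; Karim 1/12; Maysoon 1/16; Samir 1/4; Tariq 1/48

Neither parent survives and there are no descendants, so the estate passes to Hamid's siblings and their issue per stirpes.
The estate is divided into 4 equal shares of 1/4 among Fahad, Samir, Amira, Layth.
Fahad is living and takes 1/4.
Samir is living and takes 1/4.
Amira predeceased; the 1/4 allotted to Amira's branch passes to Amira's issue by representation.
The 1/4 is divided into 3 equal shares of 1/12 among Karim, Hanan, Bashir.
Karim is living and takes 1/12.
Hanan is living and takes 1/12.
Bashir is living and takes 1/12.
Layth predeceased; the 1/4 allotted to Layth's branch passes to Layth's issue by representation.
The 1/4 is divided into 4 equal shares of 1/16 among Widad, Ibtisam, Maysoon, Dalia.
Widad predeceased; the 1/16 allotted to Widad's branch passes to Widad's issue by representation.
The 1/16 is divided into 3 equal shares of 1/48 among Tariq, Farouk, Jamal.
Tariq is living and takes 1/48.
Farouk is living and takes 1/48.
Jamal is living and takes 1/48.
Ibtisam is living and takes 1/16.
Maysoon is living and takes 1/16.
Dalia is living and takes 1/16.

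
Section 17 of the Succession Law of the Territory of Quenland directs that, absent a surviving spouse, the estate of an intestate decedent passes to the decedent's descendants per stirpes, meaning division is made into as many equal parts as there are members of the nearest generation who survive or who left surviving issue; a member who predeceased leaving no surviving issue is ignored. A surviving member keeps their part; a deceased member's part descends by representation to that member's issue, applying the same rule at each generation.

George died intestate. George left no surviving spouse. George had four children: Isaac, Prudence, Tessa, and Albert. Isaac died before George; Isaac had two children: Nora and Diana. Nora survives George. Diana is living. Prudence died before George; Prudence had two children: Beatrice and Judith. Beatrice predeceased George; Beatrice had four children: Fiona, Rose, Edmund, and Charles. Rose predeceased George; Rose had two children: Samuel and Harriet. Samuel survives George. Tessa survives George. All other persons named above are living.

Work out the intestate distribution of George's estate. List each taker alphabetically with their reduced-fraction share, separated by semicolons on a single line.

There is no surviving spouse, so the entire estate passes to George's descendants per stirpes.
The estate is divided into 4 equal shares of 1/4 among Isaac, Prudence, Tessa, Albert.
Isaac predeceased; the 1/4 allotted to Isaac's branch passes to Isaac's issue by representation.
The 1/4 is divided into 2 equal shares of 1/8 among Nora, Diana.
Nora is living and takes 1/8.
Diana is living and takes 1/8.
Prudence predeceased; the 1/4 allotted to Prudence's branch passes to Prudence's issue by representation.
The 1/4 is divided into 2 equal shares of 1/8 among Beatrice, Judith.
Beatrice predeceased; the 1/8 allotted to Beatrice's branch passes to Beatrice's issue by representation.
The 1/8 is divided into 4 equal shares of 1/32 among Fiona, Rose, Edmund, Charles.
Fiona is living and takes 1/32.
Rose predeceased; the 1/32 allotted to Rose's branch passes to Rose's issue by representation.
The 1/32 is divided into 2 equal shares of 1/64 among Samuel, Harriet.
Samuel is living and takes 1/64.
Harriet is living and takes 1/64.
Edmund is living and takes 1/32.
Charles is living and takes 1/32.
Judith is living and takes 1/8.
Tessa is living and takes 1/4.
Albert is living and takes 1/4.

Albert 1/4; Charles 1/32; Diana 1/8; Edmund 1/32; Fiona 1/32; Harriet 1/64; Judith 1/8; Nora 1/8; Samuel 1/64; Tessa 1/4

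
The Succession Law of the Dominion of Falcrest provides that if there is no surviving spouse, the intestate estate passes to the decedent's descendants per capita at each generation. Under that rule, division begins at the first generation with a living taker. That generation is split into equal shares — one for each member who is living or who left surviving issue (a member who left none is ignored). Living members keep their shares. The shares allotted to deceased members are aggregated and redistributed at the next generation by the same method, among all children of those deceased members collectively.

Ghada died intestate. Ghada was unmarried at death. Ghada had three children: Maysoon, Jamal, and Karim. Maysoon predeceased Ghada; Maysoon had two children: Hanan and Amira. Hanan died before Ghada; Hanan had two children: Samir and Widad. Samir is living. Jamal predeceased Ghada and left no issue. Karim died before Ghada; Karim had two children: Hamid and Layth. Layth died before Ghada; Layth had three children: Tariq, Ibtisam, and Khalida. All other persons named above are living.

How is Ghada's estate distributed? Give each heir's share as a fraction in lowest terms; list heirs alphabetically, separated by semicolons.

Amira 1/4; Hamid 1/4; Ibtisam 1/10; Khalida 1/10; Samir 1/10; Tariq 1/10; Widad 1/10

There is no surviving spouse, so the entire estate passes to Ghada's descendants per capita at each generation.
No one at generation 1 (Maysoon, Karim) is living; moving to the next generation.
At generation 2 (Hanan, Amira, Hamid, Layth) there are 4 shares of (1)/4 = 1/4 each.
Living: Amira and Hamid — each takes 1/4.
Deceased: Hanan and Layth. Their combined 1/2 is pooled and carried to generation 3.
At generation 3 (Samir, Widad, Tariq, Ibtisam, Khalida) there are 5 shares of (1/2)/5 = 1/10 each.
Living: Samir, Widad, Tariq, Ibtisam, and Khalida — each takes 1/10.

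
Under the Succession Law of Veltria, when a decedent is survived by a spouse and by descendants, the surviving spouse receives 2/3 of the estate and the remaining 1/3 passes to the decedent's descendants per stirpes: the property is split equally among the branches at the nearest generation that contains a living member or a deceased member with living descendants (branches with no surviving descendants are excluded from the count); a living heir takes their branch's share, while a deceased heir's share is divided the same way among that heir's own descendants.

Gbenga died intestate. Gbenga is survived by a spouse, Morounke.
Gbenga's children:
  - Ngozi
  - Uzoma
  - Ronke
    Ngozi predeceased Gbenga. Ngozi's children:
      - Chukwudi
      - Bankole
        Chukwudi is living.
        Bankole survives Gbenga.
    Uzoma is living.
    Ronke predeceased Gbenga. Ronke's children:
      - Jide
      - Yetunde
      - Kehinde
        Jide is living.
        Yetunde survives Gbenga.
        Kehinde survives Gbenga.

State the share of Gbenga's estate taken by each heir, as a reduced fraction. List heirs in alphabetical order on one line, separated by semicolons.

Morounke, as surviving spouse, takes 2/3.
The remaining 1/3 passes to Gbenga's descendants per stirpes.
The 1/3 is divided into 3 equal shares of 1/9 among Ngozi, Uzoma, Ronke.
Ngozi predeceased; the 1/9 allotted to Ngozi's branch passes to Ngozi's issue by representation.
The 1/9 is divided into 2 equal shares of 1/18 among Chukwudi, Bankole.
Chukwudi is living and takes 1/18.
Bankole is living and takes 1/18.
Uzoma is living and takes 1/9.
Ronke predeceased; the 1/9 allotted to Ronke's branch passes to Ronke's issue by representation.
The 1/9 is divided into 3 equal shares of 1/27 among Jide, Yetunde, Kehinde.
Jide is living and takes 1/27.
Yetunde is living and takes 1/27.
Kehinde is living and takes 1/27.

Bankole 1/18; Chukwudi 1/18; Jide 1/27; Kehinde 1/27; Morounke 2/3; Uzoma 1/9; Yetunde 1/27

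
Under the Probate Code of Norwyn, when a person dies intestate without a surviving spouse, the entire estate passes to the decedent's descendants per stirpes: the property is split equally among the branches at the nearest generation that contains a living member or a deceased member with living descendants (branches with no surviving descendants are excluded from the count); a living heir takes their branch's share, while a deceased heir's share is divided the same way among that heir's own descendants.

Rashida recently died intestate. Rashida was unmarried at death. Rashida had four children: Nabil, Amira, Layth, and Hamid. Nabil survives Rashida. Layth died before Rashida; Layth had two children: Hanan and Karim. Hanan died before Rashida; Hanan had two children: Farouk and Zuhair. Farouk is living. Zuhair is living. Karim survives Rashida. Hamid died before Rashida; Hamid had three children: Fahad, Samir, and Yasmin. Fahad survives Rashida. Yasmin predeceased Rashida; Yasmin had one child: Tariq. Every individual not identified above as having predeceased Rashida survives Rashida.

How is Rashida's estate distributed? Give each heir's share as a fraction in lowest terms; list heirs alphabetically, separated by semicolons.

Amira 1/4; Fahad 1/12; Farouk 1/16; Karim 1/8; Nabil 1/4; Samir 1/12; Tariq 1/12; Zuhair 1/16

There is no surviving spouse, so the entire estate passes to Rashida's descendants per stirpes.
The estate is divided into 4 equal shares of 1/4 among Nabil, Amira, Layth, Hamid.
Nabil is living and takes 1/4.
Amira is living and takes 1/4.
Layth predeceased; the 1/4 allotted to Layth's branch passes to Layth's issue by representation.
The 1/4 is divided into 2 equal shares of 1/8 among Hanan, Karim.
Hanan predeceased; the 1/8 allotted to Hanan's branch passes to Hanan's issue by representation.
The 1/8 is divided into 2 equal shares of 1/16 among Farouk, Zuhair.
Farouk is living and takes 1/16.
Zuhair is living and takes 1/16.
Karim is living and takes 1/8.
Hamid predeceased; the 1/4 allotted to Hamid's branch passes to Hamid's issue by representation.
The 1/4 is divided into 3 equal shares of 1/12 among Fahad, Samir, Yasmin.
Fahad is living and takes 1/12.
Samir is living and takes 1/12.
Yasmin predeceased; the 1/12 allotted to Yasmin's branch passes to Yasmin's issue by representation.
Tariq is the sole taker at this level and receives the full 1/12.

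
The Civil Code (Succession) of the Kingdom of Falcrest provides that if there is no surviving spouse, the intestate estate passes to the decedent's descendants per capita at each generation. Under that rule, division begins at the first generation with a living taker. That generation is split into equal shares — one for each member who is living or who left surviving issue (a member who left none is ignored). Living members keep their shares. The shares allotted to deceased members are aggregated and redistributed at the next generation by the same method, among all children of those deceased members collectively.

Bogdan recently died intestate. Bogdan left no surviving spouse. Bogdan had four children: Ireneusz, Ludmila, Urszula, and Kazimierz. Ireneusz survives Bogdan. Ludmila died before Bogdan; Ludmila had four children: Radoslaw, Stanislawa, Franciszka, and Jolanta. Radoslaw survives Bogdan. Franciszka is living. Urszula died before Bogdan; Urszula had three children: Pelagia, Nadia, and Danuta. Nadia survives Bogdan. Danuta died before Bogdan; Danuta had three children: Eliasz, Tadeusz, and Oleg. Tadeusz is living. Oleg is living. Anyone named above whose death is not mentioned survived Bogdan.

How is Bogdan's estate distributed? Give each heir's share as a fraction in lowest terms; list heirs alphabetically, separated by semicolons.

There is no surviving spouse, so the entire estate passes to Bogdan's descendants per capita at each generation.
At generation 1 (Ireneusz, Ludmila, Urszula, Kazimierz) there are 4 shares of (1)/4 = 1/4 each.
Living: Ireneusz and Kazimierz — each takes 1/4.
Deceased: Ludmila and Urszula. Their combined 1/2 is pooled and carried to generation 2.
At generation 2 (Radoslaw, Stanislawa, Franciszka, Jolanta, Pelagia, Nadia, Danuta) there are 7 shares of (1/2)/7 = 1/14 each.
Living: Radoslaw, Stanislawa, Franciszka, Jolanta, Pelagia, and Nadia — each takes 1/14.
Deceased: Danuta. That 1/14 share is carried to generation 3.
At generation 3 (Eliasz, Tadeusz, Oleg) there are 3 shares of (1/14)/3 = 1/42 each.
Living: Eliasz, Tadeusz, and Oleg — each takes 1/42.

Eliasz 1/42; Franciszka 1/14; Ireneusz 1/4; Jolanta 1/14; Kazimierz 1/4; Nadia 1/14; Oleg 1/42; Pelagia 1/14; Radoslaw 1/14; Stanislawa 1/14; Tadeusz 1/42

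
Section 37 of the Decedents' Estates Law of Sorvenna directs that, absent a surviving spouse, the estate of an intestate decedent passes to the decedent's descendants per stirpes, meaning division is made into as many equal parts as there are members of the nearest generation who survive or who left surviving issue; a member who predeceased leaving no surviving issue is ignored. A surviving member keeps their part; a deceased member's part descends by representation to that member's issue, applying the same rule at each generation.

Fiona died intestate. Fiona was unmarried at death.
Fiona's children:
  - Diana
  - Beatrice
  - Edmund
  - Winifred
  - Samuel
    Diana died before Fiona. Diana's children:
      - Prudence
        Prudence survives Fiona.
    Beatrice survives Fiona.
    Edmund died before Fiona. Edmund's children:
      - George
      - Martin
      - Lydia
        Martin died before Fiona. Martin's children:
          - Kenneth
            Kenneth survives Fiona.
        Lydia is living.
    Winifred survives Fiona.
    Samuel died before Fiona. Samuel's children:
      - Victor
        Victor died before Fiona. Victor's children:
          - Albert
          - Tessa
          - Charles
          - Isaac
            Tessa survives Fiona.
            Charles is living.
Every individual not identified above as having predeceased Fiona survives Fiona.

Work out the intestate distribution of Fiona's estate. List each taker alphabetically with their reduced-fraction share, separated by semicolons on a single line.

There is no surviving spouse, so the entire estate passes to Fiona's descendants per stirpes.
The estate is divided into 5 equal shares of 1/5 among Diana, Beatrice, Edmund, Winifred, Samuel.
Diana predeceased; the 1/5 allotted to Diana's branch passes to Diana's issue by representation.
Prudence is the sole taker at this level and receives the full 1/5.
Beatrice is living and takes 1/5.
Edmund predeceased; the 1/5 allotted to Edmund's branch passes to Edmund's issue by representation.
The 1/5 is divided into 3 equal shares of 1/15 among George, Martin, Lydia.
George is living and takes 1/15.
Martin predeceased; the 1/15 allotted to Martin's branch passes to Martin's issue by representation.
Kenneth is the sole taker at this level and receives the full 1/15.
Lydia is living and takes 1/15.
Winifred is living and takes 1/5.
Samuel predeceased; the 1/5 allotted to Samuel's branch passes to Samuel's issue by representation.
Victor's line is the sole branch at this level, so the full 1/5 passes to Victor's issue by representation.
The 1/5 is divided into 4 equal shares of 1/20 among Albert, Tessa, Charles, Isaac.
Albert is living and takes 1/20.
Tessa is living and takes 1/20.
Charles is living and takes 1/20.
Isaac is living and takes 1/20.

Albert 1/20; Beatrice 1/5; Charles 1/20; George 1/15; Isaac 1/20; Kenneth 1/15; Lydia 1/15; Prudence 1/5; Tessa 1/20; Winifred 1/5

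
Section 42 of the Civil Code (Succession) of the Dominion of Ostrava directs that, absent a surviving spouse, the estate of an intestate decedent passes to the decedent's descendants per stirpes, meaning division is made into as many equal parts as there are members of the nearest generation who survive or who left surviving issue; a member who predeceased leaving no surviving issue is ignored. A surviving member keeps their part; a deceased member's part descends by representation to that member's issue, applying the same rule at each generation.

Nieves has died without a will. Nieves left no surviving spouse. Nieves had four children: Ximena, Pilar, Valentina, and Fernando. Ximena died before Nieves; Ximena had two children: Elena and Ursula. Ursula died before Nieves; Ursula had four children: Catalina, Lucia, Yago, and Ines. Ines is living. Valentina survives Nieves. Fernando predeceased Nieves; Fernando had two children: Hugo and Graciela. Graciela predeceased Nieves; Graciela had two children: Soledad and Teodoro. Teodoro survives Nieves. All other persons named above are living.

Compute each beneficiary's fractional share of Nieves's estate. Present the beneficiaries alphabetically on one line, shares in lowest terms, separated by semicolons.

Catalina 1/32; Elena 1/8; Hugo 1/8; Ines 1/32; Lucia 1/32; Pilar 1/4; Soledad 1/16; Teodoro 1/16; Valentina 1/4; Yago 1/32

There is no surviving spouse, so the entire estate passes to Nieves's descendants per stirpes.
The estate is divided into 4 equal shares of 1/4 among Ximena, Pilar, Valentina, Fernando.
Ximena predeceased; the 1/4 allotted to Ximena's branch passes to Ximena's issue by representation.
The 1/4 is divided into 2 equal shares of 1/8 among Elena, Ursula.
Elena is living and takes 1/8.
Ursula predeceased; the 1/8 allotted to Ursula's branch passes to Ursula's issue by representation.
The 1/8 is divided into 4 equal shares of 1/32 among Catalina, Lucia, Yago, Ines.
Catalina is living and takes 1/32.
Lucia is living and takes 1/32.
Yago is living and takes 1/32.
Ines is living and takes 1/32.
Pilar is living and takes 1/4.
Valentina is living and takes 1/4.
Fernando predeceased; the 1/4 allotted to Fernando's branch passes to Fernando's issue by representation.
The 1/4 is divided into 2 equal shares of 1/8 among Hugo, Graciela.
Hugo is living and takes 1/8.
Graciela predeceased; the 1/8 allotted to Graciela's branch passes to Graciela's issue by representation.
The 1/8 is divided into 2 equal shares of 1/16 among Soledad, Teodoro.
Soledad is living and takes 1/16.
Teodoro is living and takes 1/16.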